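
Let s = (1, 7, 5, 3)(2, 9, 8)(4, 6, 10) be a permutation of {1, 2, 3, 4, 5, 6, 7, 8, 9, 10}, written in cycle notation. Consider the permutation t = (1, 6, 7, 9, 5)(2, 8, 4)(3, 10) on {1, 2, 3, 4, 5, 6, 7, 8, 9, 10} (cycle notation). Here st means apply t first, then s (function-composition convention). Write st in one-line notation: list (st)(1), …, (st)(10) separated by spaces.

(st)(x) = s(t(x)). Computing each image: s(t(1)) = s(6) = 10, s(t(2)) = s(8) = 2, s(t(3)) = s(10) = 4, s(t(4)) = s(2) = 9, s(t(5)) = s(1) = 7, s(t(6)) = s(7) = 5, s(t(7)) = s(9) = 8, s(t(8)) = s(4) = 6, s(t(9)) = s(5) = 3, s(t(10)) = s(3) = 1.
Hence st = [10 2 4 9 7 5 8 6 3 1].

10 2 4 9 7 5 8 6 3 1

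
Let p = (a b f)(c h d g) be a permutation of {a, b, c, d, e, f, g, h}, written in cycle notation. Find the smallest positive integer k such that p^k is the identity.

The disjoint cycles have lengths 4, 3, 1.
The order is lcm(4, 3) = 12.

12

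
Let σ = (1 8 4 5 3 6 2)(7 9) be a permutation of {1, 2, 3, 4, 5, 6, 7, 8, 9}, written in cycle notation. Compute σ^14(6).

6

6 lies in the 7-cycle (1 8 4 5 3 6 2).
Powers repeat with period 7 on this cycle, and 14 mod 7 = 0, so σ^14(6) = σ^0(6).
So σ^14(6) = 6.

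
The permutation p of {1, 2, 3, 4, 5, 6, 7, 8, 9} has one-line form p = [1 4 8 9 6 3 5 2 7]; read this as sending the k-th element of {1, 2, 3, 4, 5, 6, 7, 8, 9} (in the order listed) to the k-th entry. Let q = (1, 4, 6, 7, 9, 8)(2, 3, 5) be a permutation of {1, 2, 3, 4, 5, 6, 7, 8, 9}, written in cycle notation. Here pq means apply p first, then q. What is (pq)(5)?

7

First apply p: p(5) = 6, then q(6) = 7. Thus (pq)(5) = 7.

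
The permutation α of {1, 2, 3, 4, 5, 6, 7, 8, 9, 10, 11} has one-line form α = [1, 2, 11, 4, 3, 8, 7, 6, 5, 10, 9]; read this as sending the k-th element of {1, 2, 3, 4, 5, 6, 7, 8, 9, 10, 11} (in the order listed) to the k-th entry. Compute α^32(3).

Tracing 3 → 11 → … returns to 3 after 4 steps, so 3 lies in a 4-cycle (3 11 9 5).
Powers repeat with period 4 on this cycle, and 32 mod 4 = 0, so α^32(3) = α^0(3).
So α^32(3) = 3.

3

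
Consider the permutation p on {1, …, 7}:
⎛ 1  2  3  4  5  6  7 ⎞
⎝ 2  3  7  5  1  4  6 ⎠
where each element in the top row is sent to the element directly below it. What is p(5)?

1

The entry below 5 in the array is 1, so p(5) = 1.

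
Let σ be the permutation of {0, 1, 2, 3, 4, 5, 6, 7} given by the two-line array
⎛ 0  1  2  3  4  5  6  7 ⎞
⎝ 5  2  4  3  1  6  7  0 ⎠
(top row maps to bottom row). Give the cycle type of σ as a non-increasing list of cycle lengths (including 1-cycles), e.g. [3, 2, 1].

[4, 3, 1]

The disjoint cycles are (0, 5, 6, 7)(1, 2, 4)(3), with lengths 4, 3, 1 in non-increasing order.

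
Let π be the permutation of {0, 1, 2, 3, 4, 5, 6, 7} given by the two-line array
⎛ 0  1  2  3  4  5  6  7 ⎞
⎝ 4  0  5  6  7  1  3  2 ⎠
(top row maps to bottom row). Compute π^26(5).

Tracing 5 → 1 → … returns to 5 after 6 steps, so 5 lies in a 6-cycle (0 4 7 2 5 1).
Since the cycle has length 6, π^26 acts on it the same as π^2 (26 mod 6 = 2).
Advancing 2 steps from 5: 5 → 1 → 0.

0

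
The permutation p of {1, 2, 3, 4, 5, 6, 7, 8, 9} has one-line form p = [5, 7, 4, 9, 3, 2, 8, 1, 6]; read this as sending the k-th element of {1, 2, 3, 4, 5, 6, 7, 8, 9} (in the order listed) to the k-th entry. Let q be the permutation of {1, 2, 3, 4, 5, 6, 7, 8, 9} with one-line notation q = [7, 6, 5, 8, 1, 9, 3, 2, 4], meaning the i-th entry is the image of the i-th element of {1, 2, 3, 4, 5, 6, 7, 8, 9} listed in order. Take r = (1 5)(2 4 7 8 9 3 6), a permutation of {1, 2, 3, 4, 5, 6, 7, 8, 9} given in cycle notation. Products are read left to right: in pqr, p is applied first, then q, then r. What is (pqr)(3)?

Apply the permutations in order: p(3) = 4, then q(4) = 8, then r(8) = 9. So (pqr)(3) = 9.

9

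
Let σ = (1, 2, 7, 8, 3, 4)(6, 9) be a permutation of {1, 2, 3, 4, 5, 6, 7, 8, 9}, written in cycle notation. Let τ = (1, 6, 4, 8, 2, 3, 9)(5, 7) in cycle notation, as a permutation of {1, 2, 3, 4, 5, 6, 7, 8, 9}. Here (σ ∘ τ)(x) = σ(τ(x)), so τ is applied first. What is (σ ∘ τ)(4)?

(σ ∘ τ)(4) = σ(τ(4)). τ(4) = 8, then σ(8) = 3. So (σ ∘ τ)(4) = 3.

3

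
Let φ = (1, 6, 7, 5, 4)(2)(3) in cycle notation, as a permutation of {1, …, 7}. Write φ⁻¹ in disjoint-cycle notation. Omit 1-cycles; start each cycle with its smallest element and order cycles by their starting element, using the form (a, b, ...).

The inverse reverses each cycle.
Reversing each cycle of φ and rotating so the smallest element leads gives (1, 4, 5, 7, 6).

(1, 4, 5, 7, 6)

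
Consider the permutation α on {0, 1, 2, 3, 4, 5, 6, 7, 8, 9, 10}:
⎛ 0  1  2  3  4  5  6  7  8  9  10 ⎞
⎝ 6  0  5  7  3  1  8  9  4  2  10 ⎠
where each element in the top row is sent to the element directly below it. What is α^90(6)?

Tracing 6 → 8 → … returns to 6 after 10 steps, so 6 lies in a 10-cycle (0 6 8 4 3 7 9 2 5 1).
On a 10-cycle, α^10 is the identity, so α^90 = α^0 there (90 ≡ 0 mod 10).
So α^90(6) = 6.

6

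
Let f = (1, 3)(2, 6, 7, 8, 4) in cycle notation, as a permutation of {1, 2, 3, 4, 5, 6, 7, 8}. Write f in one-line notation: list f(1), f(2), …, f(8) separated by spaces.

3 6 1 2 5 7 8 4

Image by image: 1↦3, 2↦6, 3↦1, 4↦2, 5↦5, 6↦7, 7↦8, 8↦4.
So the one-line form is 3 6 1 2 5 7 8 4.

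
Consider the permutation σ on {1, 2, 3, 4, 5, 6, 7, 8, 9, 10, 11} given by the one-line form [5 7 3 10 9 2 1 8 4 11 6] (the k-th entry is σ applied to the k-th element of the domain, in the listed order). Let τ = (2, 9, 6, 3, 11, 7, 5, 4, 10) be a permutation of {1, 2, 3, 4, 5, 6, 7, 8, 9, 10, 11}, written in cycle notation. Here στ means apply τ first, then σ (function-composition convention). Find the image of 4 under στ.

First apply τ: τ(4) = 10, then σ(10) = 11. Thus (στ)(4) = 11.

11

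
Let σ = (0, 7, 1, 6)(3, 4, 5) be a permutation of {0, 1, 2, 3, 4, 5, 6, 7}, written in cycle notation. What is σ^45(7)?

1

7 lies in the 4-cycle (0, 7, 1, 6).
Since the cycle has length 4, σ^45 acts on it the same as σ^1 (45 mod 4 = 1).
Advancing 1 step from 7: 7 → 1.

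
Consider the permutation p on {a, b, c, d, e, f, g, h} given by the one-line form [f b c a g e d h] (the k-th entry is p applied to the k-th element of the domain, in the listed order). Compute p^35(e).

e

Tracing e → g → … returns to e after 5 steps, so e lies in a 5-cycle (a f e g d).
On a 5-cycle, p^5 is the identity, so p^35 = p^0 there (35 ≡ 0 mod 5).
So p^35(e) = e.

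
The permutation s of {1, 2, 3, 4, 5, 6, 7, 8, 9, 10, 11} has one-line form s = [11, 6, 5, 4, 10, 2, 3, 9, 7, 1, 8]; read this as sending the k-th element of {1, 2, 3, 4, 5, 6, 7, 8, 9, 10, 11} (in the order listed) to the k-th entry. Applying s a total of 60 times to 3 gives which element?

Tracing 3 → 5 → … returns to 3 after 8 steps, so 3 lies in an 8-cycle (1 11 8 9 7 3 5 10).
Since the cycle has length 8, s^60 acts on it the same as s^4 (60 mod 8 = 4).
Stepping 4 places around the cycle: 3 → 5 → 10 → 1 → 11.

11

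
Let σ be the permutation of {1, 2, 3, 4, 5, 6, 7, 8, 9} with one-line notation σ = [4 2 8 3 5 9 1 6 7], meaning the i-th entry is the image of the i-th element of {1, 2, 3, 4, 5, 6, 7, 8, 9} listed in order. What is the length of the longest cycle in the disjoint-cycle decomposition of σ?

7

Decomposing into disjoint cycles gives (1 4 3 8 6 9 7); the longest has length 7.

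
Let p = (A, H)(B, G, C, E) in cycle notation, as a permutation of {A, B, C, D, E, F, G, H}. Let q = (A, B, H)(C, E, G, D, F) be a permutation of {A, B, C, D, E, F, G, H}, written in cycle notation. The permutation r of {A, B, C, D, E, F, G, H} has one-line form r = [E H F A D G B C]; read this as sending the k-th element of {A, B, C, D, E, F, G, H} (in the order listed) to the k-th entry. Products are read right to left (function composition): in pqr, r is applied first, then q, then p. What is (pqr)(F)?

D

Chase F: r(F) = G; q(G) = D; p(D) = D. Hence (pqr)(F) = D.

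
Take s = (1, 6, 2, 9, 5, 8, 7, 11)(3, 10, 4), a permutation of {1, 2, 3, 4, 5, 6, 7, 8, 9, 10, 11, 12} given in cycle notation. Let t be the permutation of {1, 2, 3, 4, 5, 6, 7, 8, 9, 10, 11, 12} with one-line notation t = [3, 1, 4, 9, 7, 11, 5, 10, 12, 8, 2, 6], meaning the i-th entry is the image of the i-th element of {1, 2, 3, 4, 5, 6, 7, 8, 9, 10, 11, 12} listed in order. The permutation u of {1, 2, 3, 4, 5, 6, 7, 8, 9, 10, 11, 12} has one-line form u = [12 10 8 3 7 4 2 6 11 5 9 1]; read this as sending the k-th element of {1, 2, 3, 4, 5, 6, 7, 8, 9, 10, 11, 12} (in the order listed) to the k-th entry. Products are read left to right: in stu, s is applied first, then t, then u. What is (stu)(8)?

(stu)(8) = u(t(s(8))). s(8) = 7, then t(7) = 5, then u(5) = 7, so the result is 7.

7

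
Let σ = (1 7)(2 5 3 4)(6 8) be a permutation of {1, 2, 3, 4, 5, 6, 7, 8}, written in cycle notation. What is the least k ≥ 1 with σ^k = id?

4

The cycle type of σ is (4, 2, 2).
The order of σ is the least common multiple of its cycle lengths: lcm(4, 2, 2) = 4.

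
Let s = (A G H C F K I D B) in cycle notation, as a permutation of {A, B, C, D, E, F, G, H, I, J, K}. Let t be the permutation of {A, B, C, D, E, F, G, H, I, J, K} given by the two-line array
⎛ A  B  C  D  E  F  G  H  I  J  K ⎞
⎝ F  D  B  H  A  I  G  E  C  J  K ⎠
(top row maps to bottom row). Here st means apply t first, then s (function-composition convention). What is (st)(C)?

A

First apply t: t(C) = B, then s(B) = A. Thus (st)(C) = A.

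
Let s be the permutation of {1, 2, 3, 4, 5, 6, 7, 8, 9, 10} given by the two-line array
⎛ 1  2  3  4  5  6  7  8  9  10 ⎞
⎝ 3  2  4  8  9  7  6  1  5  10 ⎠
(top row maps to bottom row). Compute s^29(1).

3

Tracing 1 → 3 → … returns to 1 after 4 steps, so 1 lies in a 4-cycle (1, 3, 4, 8).
On a 4-cycle, s^4 is the identity, so s^29 = s^1 there (29 ≡ 1 mod 4).
Stepping 1 place around the cycle: 1 → 3.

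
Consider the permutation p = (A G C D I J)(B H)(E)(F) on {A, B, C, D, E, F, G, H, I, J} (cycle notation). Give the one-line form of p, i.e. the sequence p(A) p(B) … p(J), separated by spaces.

Each element maps to the next entry in its cycle (wrapping to the front): A↦G, B↦H, C↦D, D↦I, E↦E, F↦F, G↦C, H↦B, I↦J, J↦A.
So the one-line form is G H D I E F C B J A.

G H D I E F C B J A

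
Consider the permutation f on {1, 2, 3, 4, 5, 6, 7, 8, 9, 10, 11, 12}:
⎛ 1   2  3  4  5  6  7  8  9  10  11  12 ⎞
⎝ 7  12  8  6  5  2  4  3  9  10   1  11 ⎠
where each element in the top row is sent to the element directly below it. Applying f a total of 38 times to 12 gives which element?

7

Tracing 12 → 11 → … returns to 12 after 7 steps, so 12 lies in a 7-cycle (1, 7, 4, 6, 2, 12, 11).
Powers repeat with period 7 on this cycle, and 38 mod 7 = 3, so f^38(12) = f^3(12).
Stepping 3 places around the cycle: 12 → 11 → 1 → 7.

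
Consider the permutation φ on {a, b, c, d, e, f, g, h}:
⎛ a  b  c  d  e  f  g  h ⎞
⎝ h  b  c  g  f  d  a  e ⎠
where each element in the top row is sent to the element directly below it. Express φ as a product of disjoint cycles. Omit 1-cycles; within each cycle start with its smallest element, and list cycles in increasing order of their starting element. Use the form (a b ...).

Iterating φ from a gives a → h → e → f → d → g → a; that is the 6-cycle (a h e f d g).
Continuing from each remaining unvisited element yields (a h e f d g).

(a h e f d g)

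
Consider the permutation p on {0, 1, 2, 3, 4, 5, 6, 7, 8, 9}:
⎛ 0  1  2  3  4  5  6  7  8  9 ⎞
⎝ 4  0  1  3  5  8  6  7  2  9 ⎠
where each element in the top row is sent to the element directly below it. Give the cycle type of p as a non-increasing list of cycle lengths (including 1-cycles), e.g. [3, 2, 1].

[6, 1, 1, 1, 1]

The disjoint cycles are (0 4 5 8 2 1)(3)(6)(7)(9), with lengths 6, 1, 1, 1, 1 in non-increasing order.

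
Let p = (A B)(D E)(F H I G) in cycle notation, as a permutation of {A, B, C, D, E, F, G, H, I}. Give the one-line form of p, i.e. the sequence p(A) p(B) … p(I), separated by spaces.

B A C E D H F I G

Each element maps to the next entry in its cycle (wrapping to the front): A→B, B→A, C→C, D→E, E→D, F→H, G→F, H→I, I→G.
So the one-line form is B A C E D H F I G.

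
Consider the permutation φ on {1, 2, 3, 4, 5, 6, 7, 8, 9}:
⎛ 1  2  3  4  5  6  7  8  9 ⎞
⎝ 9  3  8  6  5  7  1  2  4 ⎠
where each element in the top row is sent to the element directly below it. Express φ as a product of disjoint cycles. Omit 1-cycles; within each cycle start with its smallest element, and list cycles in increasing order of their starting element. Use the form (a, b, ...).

(1, 9, 4, 6, 7)(2, 3, 8)

Start at 1 and follow images: 1 → 9 → 4 → 6 → 7 → 1, giving the cycle (1, 9, 4, 6, 7).
Repeating from the next unused element and collecting all non-trivial cycles gives (1, 9, 4, 6, 7)(2, 3, 8).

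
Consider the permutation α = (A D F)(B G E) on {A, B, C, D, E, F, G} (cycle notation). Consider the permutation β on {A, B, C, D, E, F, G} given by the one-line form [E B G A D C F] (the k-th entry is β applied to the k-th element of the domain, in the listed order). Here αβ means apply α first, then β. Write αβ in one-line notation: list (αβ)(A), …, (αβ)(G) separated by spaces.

Chase each element through α then β: A → D → A; B → G → F; C → C → G; D → F → C; E → B → B; F → A → E; G → E → D.
So αβ in one-line form is A F G C B E D.

A F G C B E D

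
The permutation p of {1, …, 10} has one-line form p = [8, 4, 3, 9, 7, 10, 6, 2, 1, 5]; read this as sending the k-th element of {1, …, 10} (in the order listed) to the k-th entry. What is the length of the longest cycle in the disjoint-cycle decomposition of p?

Decomposing into disjoint cycles gives (1, 8, 2, 4, 9)(5, 7, 6, 10); the longest has length 5.

5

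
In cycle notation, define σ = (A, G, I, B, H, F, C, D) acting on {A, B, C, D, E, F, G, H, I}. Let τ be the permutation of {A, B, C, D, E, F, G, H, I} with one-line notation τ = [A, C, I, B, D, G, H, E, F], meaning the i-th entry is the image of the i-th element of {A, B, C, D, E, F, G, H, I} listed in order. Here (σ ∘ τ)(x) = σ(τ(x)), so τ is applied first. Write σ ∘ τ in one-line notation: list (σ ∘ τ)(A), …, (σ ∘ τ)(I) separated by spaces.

G D B H A I F E C

(σ ∘ τ)(x) = σ(τ(x)). Computing each image: σ(τ(A)) = σ(A) = G, σ(τ(B)) = σ(C) = D, σ(τ(C)) = σ(I) = B, σ(τ(D)) = σ(B) = H, σ(τ(E)) = σ(D) = A, σ(τ(F)) = σ(G) = I, σ(τ(G)) = σ(H) = F, σ(τ(H)) = σ(E) = E, σ(τ(I)) = σ(F) = C.
Hence σ ∘ τ = [G D B H A I F E C].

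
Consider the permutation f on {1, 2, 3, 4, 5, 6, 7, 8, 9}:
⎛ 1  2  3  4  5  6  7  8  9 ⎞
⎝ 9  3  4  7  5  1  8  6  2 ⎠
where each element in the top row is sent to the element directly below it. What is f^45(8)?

3

Tracing 8 → 6 → … returns to 8 after 8 steps, so 8 lies in an 8-cycle (1 9 2 3 4 7 8 6).
On an 8-cycle, f^8 is the identity, so f^45 = f^5 there (45 ≡ 5 mod 8).
Advancing 5 steps from 8: 8 → 6 → 1 → 9 → 2 → 3.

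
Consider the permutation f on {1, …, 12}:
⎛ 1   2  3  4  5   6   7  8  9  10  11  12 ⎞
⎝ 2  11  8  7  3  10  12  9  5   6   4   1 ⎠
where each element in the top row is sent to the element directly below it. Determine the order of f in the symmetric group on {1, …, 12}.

12

The disjoint-cycle form of f has cycle lengths 6, 4, 2.
The order of f is the least common multiple of its cycle lengths: lcm(6, 4, 2) = 12.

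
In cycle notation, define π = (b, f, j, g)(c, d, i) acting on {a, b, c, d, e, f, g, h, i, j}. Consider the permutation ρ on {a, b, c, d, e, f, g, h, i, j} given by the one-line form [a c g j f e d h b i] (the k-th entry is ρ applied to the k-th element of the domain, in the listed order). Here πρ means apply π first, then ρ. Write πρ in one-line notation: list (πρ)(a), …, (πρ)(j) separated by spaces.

a e j b f i c h g d

Chase each element through π then ρ: a → a → a; b → f → e; c → d → j; d → i → b; e → e → f; f → j → i; g → b → c; h → h → h; i → c → g; j → g → d.
So πρ in one-line form is a e j b f i c h g d.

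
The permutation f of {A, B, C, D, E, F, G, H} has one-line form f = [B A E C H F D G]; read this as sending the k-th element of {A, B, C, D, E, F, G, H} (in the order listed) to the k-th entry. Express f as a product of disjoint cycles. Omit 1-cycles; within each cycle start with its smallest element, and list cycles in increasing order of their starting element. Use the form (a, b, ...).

(A, B)(C, E, H, G, D)

Iterating f from A gives A → B → A; that is the 2-cycle (A, B).
Repeating from the next unused element and collecting all non-trivial cycles gives (A, B)(C, E, H, G, D).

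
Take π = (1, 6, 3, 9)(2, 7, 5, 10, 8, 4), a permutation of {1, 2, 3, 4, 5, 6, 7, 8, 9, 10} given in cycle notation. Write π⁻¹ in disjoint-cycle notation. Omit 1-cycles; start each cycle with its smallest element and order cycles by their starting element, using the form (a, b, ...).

The inverse reverses each cycle.
Reversing each cycle of π and rotating so the smallest element leads gives (1, 9, 3, 6)(2, 4, 8, 10, 5, 7).

(1, 9, 3, 6)(2, 4, 8, 10, 5, 7)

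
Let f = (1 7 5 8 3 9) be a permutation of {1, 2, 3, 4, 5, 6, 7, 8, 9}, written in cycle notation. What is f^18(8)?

8 lies in the 6-cycle (1 7 5 8 3 9).
On a 6-cycle, f^6 is the identity, so f^18 = f^0 there (18 ≡ 0 mod 6).
So f^18(8) = 8.

8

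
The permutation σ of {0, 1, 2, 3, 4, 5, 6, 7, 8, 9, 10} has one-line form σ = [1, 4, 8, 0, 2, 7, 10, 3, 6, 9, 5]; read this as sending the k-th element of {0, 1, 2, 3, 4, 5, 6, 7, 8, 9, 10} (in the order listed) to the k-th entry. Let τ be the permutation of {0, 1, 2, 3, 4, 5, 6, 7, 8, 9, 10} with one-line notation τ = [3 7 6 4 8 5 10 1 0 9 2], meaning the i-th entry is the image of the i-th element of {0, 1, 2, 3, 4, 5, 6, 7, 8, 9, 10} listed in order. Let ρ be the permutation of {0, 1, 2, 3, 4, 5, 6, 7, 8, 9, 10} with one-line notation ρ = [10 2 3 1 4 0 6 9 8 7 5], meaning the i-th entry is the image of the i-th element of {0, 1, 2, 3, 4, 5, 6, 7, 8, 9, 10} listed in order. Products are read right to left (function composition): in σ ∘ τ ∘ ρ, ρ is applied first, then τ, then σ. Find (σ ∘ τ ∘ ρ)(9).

4

(σ ∘ τ ∘ ρ)(9) = σ(τ(ρ(9))). ρ(9) = 7, then τ(7) = 1, then σ(1) = 4, so the result is 4.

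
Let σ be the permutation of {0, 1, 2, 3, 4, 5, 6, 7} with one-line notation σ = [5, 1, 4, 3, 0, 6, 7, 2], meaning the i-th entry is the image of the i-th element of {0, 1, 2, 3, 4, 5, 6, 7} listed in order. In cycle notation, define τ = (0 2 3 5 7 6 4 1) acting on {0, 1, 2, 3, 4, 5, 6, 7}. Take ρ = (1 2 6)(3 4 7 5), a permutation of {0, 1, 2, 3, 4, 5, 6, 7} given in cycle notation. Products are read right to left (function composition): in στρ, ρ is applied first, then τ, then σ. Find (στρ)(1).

3

Apply the permutations in order: ρ(1) = 2, then τ(2) = 3, then σ(3) = 3. So (στρ)(1) = 3.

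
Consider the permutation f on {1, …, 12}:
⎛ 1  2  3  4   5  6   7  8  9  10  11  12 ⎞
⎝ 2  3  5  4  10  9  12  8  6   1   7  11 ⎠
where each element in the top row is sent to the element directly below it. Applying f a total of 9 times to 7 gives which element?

7

Tracing 7 → 12 → … returns to 7 after 3 steps, so 7 lies in a 3-cycle (7, 12, 11).
On a 3-cycle, f^3 is the identity, so f^9 = f^0 there (9 ≡ 0 mod 3).
So f^9(7) = 7.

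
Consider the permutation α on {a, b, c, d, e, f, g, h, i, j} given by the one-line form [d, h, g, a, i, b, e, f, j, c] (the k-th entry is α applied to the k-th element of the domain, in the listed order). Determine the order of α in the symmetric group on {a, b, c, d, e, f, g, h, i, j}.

Writing α as disjoint cycles, the cycle lengths are 5, 3, 2.
The order is lcm(5, 3, 2) = 30.

30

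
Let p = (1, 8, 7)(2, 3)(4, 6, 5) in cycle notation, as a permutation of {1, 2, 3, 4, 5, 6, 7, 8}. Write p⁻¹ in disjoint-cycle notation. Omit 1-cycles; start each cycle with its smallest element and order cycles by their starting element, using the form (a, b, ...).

(1, 7, 8)(2, 3)(4, 5, 6)

If p sends a → b within a cycle, p⁻¹ sends b → a; equivalently, reverse each cycle.
Reversing each cycle of p and rotating so the smallest element leads gives (1, 7, 8)(2, 3)(4, 5, 6).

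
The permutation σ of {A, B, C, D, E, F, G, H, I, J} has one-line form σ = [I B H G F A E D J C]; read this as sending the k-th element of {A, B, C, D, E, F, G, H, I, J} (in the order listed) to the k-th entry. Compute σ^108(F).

Tracing F → A → … returns to F after 9 steps, so F lies in a 9-cycle (A I J C H D G E F).
Since the cycle has length 9, σ^108 acts on it the same as σ^0 (108 mod 9 = 0).
So σ^108(F) = F.

F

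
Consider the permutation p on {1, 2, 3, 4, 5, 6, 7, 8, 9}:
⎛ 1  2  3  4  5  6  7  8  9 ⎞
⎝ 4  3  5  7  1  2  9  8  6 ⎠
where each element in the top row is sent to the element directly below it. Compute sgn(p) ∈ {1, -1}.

In disjoint-cycle form the cycle lengths are 8, 1.
A cycle is odd iff its length is even; p has 1 even-length cycle, so sgn(p) = (−1)^1 and p is odd.

-1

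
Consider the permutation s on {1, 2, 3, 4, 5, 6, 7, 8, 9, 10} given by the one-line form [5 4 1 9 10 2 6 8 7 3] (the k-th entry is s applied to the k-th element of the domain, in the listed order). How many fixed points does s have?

1

The fixed points (elements with s(x) = x) are {8}, so there is 1.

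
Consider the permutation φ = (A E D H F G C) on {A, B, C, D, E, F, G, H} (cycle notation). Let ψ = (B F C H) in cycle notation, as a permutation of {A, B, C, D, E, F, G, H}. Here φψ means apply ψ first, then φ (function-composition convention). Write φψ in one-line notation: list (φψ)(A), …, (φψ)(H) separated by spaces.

(φψ)(x) = φ(ψ(x)). Computing each image: φ(ψ(A)) = φ(A) = E, φ(ψ(B)) = φ(F) = G, φ(ψ(C)) = φ(H) = F, φ(ψ(D)) = φ(D) = H, φ(ψ(E)) = φ(E) = D, φ(ψ(F)) = φ(C) = A, φ(ψ(G)) = φ(G) = C, φ(ψ(H)) = φ(B) = B.
Hence φψ = [E G F H D A C B].

E G F H D A C B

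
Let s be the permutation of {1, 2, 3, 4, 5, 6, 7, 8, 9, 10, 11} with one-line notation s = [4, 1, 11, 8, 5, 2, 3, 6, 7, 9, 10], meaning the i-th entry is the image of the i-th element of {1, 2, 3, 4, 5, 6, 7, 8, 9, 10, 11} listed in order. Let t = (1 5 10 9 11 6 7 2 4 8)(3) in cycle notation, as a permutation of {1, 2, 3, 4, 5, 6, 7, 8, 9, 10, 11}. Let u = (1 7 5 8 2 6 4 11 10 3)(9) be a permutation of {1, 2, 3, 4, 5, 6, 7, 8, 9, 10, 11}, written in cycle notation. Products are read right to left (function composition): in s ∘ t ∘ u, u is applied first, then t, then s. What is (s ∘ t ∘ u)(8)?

8

Apply the permutations in order: u(8) = 2, then t(2) = 4, then s(4) = 8. So (s ∘ t ∘ u)(8) = 8.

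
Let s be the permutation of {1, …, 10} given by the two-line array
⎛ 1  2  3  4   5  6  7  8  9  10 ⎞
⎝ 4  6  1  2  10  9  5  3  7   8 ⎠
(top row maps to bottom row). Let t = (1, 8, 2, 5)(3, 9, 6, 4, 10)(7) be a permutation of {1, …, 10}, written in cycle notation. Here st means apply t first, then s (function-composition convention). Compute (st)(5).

t(5) = 1, then s(1) = 4; composing gives (st)(5) = 4.

4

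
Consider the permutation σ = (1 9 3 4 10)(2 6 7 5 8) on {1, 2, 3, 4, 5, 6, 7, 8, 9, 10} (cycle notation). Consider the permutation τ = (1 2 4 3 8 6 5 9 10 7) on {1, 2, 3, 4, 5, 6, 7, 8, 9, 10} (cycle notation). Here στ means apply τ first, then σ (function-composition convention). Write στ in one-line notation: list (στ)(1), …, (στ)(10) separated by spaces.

6 10 2 4 3 8 9 7 1 5

(στ)(x) = σ(τ(x)). Computing each image: σ(τ(1)) = σ(2) = 6, σ(τ(2)) = σ(4) = 10, σ(τ(3)) = σ(8) = 2, σ(τ(4)) = σ(3) = 4, σ(τ(5)) = σ(9) = 3, σ(τ(6)) = σ(5) = 8, σ(τ(7)) = σ(1) = 9, σ(τ(8)) = σ(6) = 7, σ(τ(9)) = σ(10) = 1, σ(τ(10)) = σ(7) = 5.
Hence στ = [6 10 2 4 3 8 9 7 1 5].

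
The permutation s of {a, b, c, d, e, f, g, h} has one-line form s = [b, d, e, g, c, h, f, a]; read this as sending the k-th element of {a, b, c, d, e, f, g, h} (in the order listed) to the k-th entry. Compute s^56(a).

Tracing a → b → … returns to a after 6 steps, so a lies in a 6-cycle (a b d g f h).
Since the cycle has length 6, s^56 acts on it the same as s^2 (56 mod 6 = 2).
Stepping 2 places around the cycle: a → b → d.

d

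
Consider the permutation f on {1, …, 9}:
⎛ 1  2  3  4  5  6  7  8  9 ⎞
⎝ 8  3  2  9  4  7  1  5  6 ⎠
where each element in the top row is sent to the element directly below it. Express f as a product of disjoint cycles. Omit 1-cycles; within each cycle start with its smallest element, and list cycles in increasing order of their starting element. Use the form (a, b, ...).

(1, 8, 5, 4, 9, 6, 7)(2, 3)

Start at 1 and follow images: 1 → 8 → 5 → 4 → 9 → 6 → 7 → 1, giving the cycle (1, 8, 5, 4, 9, 6, 7).
Repeating from the next unused element and collecting all non-trivial cycles gives (1, 8, 5, 4, 9, 6, 7)(2, 3).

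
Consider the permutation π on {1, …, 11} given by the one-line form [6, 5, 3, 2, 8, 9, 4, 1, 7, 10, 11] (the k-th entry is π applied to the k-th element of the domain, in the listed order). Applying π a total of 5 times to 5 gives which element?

7

Tracing 5 → 8 → … returns to 5 after 8 steps, so 5 lies in an 8-cycle (1 6 9 7 4 2 5 8).
Advancing 5 steps from 5: 5 → 8 → 1 → 6 → 9 → 7.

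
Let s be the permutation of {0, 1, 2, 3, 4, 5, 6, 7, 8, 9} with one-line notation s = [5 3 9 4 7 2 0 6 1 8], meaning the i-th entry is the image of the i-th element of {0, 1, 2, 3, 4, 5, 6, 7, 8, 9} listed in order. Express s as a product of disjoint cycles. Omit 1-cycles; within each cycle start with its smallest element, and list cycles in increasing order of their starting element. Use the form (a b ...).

From 0: 0 → 5 → 2 → 9 → 8 → 1 → 3 → 4 → 7 → 6 → 0, closing the cycle (0 5 2 9 8 1 3 4 7 6).
Repeating from the next unused element and collecting all non-trivial cycles gives (0 5 2 9 8 1 3 4 7 6).

(0 5 2 9 8 1 3 4 7 6)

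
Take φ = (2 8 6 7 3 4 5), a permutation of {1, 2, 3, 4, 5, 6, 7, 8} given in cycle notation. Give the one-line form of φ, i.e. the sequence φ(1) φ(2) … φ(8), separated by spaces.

Each element maps to the next entry in its cycle (wrapping to the front): 1↦1, 2↦8, 3↦4, 4↦5, 5↦2, 6↦7, 7↦3, 8↦6.
Listing these in domain order gives 1 8 4 5 2 7 3 6.

1 8 4 5 2 7 3 6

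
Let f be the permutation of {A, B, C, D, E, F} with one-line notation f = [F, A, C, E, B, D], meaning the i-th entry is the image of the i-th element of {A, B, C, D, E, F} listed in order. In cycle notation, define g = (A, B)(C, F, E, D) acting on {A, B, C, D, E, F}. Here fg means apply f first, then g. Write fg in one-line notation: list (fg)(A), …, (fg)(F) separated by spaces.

E B F D A C

For each element, apply f then g: A → F → E; B → A → B; C → C → F; D → E → D; E → B → A; F → D → C.
So fg in one-line form is E B F D A C.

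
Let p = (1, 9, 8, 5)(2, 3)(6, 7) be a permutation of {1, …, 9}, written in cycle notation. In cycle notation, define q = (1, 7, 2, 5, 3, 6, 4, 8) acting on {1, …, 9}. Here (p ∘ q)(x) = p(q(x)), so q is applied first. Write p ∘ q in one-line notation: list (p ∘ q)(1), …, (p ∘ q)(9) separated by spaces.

For each element, apply q then p: 1 → 7 → 6; 2 → 5 → 1; 3 → 6 → 7; 4 → 8 → 5; 5 → 3 → 2; 6 → 4 → 4; 7 → 2 → 3; 8 → 1 → 9; 9 → 9 → 8.
Collecting the images, p ∘ q = [6 1 7 5 2 4 3 9 8].

6 1 7 5 2 4 3 9 8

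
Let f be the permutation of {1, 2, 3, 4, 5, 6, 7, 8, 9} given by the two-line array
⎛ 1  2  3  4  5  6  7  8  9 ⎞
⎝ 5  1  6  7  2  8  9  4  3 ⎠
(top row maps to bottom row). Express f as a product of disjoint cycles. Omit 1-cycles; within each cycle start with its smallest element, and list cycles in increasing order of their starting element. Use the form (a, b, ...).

(1, 5, 2)(3, 6, 8, 4, 7, 9)

Iterating f from 1 gives 1 → 5 → 2 → 1; that is the 3-cycle (1, 5, 2).
Repeating from the next unused element and collecting all non-trivial cycles gives (1, 5, 2)(3, 6, 8, 4, 7, 9).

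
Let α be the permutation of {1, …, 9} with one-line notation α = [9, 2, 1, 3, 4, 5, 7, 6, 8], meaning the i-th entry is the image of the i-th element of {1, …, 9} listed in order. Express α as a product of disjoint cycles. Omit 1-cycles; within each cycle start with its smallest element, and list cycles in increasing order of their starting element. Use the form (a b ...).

(1 9 8 6 5 4 3)

Iterating α from 1 gives 1 → 9 → 8 → 6 → 5 → 4 → 3 → 1; that is the 7-cycle (1 9 8 6 5 4 3).
Continuing from each remaining unvisited element yields (1 9 8 6 5 4 3).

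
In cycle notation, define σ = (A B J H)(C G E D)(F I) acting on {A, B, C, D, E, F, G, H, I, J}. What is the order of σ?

4

The cycle type of σ is (4, 4, 2).
The order of σ is the least common multiple of its cycle lengths: lcm(4, 4, 2) = 4.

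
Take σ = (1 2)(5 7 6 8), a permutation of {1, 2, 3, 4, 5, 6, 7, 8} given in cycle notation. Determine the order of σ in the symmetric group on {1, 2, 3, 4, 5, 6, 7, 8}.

The cycle type of σ is (4, 2, 1, 1).
The order is lcm(4, 2) = 4.

4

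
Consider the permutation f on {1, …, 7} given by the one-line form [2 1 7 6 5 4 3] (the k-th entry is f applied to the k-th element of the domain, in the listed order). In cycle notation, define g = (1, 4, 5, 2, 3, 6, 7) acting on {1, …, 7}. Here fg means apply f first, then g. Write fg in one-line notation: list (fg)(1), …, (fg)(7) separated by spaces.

(fg)(x) = g(f(x)). Computing each image: g(f(1)) = g(2) = 3, g(f(2)) = g(1) = 4, g(f(3)) = g(7) = 1, g(f(4)) = g(6) = 7, g(f(5)) = g(5) = 2, g(f(6)) = g(4) = 5, g(f(7)) = g(3) = 6.
Hence fg = [3 4 1 7 2 5 6].

3 4 1 7 2 5 6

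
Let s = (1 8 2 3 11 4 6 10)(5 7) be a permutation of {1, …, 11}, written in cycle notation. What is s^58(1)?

2

1 lies in the 8-cycle (1 8 2 3 11 4 6 10).
Since the cycle has length 8, s^58 acts on it the same as s^2 (58 mod 8 = 2).
Advancing 2 steps from 1: 1 → 8 → 2.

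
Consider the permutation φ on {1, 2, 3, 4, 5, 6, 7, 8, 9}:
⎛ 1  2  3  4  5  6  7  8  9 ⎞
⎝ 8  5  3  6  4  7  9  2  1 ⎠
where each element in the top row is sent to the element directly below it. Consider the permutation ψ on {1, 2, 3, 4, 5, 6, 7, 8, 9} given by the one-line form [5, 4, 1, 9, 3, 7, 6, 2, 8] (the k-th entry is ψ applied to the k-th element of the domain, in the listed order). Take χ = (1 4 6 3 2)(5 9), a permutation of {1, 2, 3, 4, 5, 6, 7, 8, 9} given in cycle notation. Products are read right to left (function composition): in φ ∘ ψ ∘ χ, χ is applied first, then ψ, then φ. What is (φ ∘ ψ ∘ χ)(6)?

8

(φ ∘ ψ ∘ χ)(6) = φ(ψ(χ(6))). χ(6) = 3, then ψ(3) = 1, then φ(1) = 8, so the result is 8.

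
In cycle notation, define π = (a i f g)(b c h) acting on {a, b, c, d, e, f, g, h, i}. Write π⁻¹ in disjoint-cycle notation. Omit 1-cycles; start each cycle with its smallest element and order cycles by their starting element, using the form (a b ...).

(a g f i)(b h c)

If π sends a → b within a cycle, π⁻¹ sends b → a; equivalently, reverse each cycle.
After reversing and putting each cycle's least element first, π⁻¹ = (a g f i)(b h c).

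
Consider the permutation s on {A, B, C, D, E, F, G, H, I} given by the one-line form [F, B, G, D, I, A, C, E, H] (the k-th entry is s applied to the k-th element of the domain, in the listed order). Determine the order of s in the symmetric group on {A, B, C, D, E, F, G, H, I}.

The disjoint-cycle form of s has cycle lengths 3, 2, 2, 1, 1.
Since disjoint cycles commute, ord(s) = lcm(3, 2, 2) = 6.

6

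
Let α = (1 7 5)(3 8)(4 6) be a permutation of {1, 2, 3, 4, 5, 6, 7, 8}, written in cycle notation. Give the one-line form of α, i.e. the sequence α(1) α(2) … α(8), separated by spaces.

Image by image: 1↦7, 2↦2, 3↦8, 4↦6, 5↦1, 6↦4, 7↦5, 8↦3.
Listing these in domain order gives 7 2 8 6 1 4 5 3.

7 2 8 6 1 4 5 3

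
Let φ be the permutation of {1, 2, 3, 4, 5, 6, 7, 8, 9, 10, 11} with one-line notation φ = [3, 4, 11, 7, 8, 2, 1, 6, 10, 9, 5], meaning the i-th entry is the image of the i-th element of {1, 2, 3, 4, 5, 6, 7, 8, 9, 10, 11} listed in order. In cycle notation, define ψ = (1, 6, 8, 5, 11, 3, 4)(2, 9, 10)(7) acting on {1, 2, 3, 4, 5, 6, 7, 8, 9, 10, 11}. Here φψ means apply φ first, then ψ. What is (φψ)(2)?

First apply φ: φ(2) = 4, then ψ(4) = 1. Thus (φψ)(2) = 1.

1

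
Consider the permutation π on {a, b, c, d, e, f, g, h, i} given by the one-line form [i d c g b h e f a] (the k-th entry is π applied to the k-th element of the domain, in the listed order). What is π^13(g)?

Tracing g → e → … returns to g after 4 steps, so g lies in a 4-cycle (b d g e).
On a 4-cycle, π^4 is the identity, so π^13 = π^1 there (13 ≡ 1 mod 4).
Advancing 1 step from g: g → e.

e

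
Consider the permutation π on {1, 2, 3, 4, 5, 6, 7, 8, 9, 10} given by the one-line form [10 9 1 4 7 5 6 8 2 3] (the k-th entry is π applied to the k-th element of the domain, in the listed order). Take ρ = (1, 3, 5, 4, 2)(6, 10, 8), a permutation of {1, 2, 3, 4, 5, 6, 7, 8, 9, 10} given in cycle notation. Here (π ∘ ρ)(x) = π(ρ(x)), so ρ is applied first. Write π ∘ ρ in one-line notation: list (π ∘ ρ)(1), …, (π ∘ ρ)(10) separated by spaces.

1 10 7 9 4 3 6 5 2 8

Chase each element through ρ then π: 1 → 3 → 1; 2 → 1 → 10; 3 → 5 → 7; 4 → 2 → 9; 5 → 4 → 4; 6 → 10 → 3; 7 → 7 → 6; 8 → 6 → 5; 9 → 9 → 2; 10 → 8 → 8.
So π ∘ ρ in one-line form is 1 10 7 9 4 3 6 5 2 8.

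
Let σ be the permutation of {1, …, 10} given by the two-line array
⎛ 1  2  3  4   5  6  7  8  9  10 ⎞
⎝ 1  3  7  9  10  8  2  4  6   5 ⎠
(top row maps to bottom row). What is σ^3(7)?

7

Tracing 7 → 2 → … returns to 7 after 3 steps, so 7 lies in a 3-cycle (2, 3, 7).
Since the cycle has length 3, σ^3 acts on it the same as σ^0 (3 mod 3 = 0).
So σ^3(7) = 7.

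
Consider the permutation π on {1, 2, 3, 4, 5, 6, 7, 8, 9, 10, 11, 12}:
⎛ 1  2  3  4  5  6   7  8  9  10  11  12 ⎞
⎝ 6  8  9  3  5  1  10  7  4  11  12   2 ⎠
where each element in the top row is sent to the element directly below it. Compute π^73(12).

2

Tracing 12 → 2 → … returns to 12 after 6 steps, so 12 lies in a 6-cycle (2, 8, 7, 10, 11, 12).
On a 6-cycle, π^6 is the identity, so π^73 = π^1 there (73 ≡ 1 mod 6).
Advancing 1 step from 12: 12 → 2.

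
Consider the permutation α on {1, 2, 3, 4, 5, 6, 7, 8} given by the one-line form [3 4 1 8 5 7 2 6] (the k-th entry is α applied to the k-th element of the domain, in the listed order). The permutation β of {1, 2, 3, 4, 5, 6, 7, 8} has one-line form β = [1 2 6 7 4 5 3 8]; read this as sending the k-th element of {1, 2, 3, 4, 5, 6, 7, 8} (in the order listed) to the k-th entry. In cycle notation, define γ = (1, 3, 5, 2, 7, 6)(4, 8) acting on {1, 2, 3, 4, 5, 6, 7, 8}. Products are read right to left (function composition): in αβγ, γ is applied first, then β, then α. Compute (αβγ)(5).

4

(αβγ)(5) = α(β(γ(5))). γ(5) = 2, then β(2) = 2, then α(2) = 4, so the result is 4.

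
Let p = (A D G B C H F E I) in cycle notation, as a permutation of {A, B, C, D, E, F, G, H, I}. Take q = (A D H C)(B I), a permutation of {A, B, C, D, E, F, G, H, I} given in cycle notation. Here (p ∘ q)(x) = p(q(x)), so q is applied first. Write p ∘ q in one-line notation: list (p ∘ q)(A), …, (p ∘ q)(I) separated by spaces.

Chase each element through q then p: A → D → G; B → I → A; C → A → D; D → H → F; E → E → I; F → F → E; G → G → B; H → C → H; I → B → C.
Collecting the images, p ∘ q = [G A D F I E B H C].

G A D F I E B H C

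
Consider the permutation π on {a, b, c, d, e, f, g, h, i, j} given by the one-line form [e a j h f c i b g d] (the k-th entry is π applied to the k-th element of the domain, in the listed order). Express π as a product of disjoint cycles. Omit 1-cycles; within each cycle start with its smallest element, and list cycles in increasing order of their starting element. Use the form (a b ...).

From a: a → e → f → c → j → d → h → b → a, closing the cycle (a e f c j d h b).
Continuing from each remaining unvisited element yields (a e f c j d h b)(g i).

(a e f c j d h b)(g i)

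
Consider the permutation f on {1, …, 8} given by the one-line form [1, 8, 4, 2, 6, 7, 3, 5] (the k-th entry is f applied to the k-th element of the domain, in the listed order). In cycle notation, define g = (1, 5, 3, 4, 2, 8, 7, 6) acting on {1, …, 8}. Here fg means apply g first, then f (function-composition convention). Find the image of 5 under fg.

4

First apply g: g(5) = 3, then f(3) = 4. Thus (fg)(5) = 4.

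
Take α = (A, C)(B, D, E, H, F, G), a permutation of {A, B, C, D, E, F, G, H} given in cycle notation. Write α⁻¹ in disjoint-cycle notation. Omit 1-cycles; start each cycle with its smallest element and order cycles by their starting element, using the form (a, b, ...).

If α sends a → b within a cycle, α⁻¹ sends b → a; equivalently, reverse each cycle.
After reversing and putting each cycle's least element first, α⁻¹ = (A, C)(B, G, F, H, E, D).

(A, C)(B, G, F, H, E, D)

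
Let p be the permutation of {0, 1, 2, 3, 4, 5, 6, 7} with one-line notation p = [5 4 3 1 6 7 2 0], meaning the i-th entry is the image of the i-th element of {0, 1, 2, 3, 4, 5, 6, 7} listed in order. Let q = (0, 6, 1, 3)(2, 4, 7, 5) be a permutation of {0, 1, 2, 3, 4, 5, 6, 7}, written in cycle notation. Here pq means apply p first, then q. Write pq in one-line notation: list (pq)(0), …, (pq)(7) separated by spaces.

2 7 0 3 1 5 4 6

(pq)(x) = q(p(x)). Computing each image: q(p(0)) = q(5) = 2, q(p(1)) = q(4) = 7, q(p(2)) = q(3) = 0, q(p(3)) = q(1) = 3, q(p(4)) = q(6) = 1, q(p(5)) = q(7) = 5, q(p(6)) = q(2) = 4, q(p(7)) = q(0) = 6.
Hence pq = [2 7 0 3 1 5 4 6].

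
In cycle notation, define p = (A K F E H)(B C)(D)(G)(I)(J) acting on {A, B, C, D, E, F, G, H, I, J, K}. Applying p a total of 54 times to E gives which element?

F

E lies in the 5-cycle (A K F E H).
Powers repeat with period 5 on this cycle, and 54 mod 5 = 4, so p^54(E) = p^4(E).
Advancing 4 steps from E: E → H → A → K → F.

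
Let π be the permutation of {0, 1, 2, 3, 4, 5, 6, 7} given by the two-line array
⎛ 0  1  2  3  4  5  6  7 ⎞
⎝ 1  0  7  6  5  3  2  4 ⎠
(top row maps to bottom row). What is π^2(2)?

Tracing 2 → 7 → … returns to 2 after 6 steps, so 2 lies in a 6-cycle (2 7 4 5 3 6).
Advancing 2 steps from 2: 2 → 7 → 4.

4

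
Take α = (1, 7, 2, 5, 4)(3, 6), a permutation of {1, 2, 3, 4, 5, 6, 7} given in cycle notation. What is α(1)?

7

Within (1, 7, 2, 5, 4), 1 ↦ 7.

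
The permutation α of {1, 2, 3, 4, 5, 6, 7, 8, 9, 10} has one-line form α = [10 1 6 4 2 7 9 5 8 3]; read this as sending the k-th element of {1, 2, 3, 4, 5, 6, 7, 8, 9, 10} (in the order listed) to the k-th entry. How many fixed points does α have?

The fixed points (elements with α(x) = x) are {4}, so there is 1.

1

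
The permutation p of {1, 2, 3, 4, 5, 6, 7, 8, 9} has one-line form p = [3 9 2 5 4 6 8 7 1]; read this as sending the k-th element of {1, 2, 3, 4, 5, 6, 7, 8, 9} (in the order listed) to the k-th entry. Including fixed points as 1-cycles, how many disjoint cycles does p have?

The cycle decomposition is (1, 3, 2, 9)(4, 5)(6)(7, 8), which has 4 cycles (counting 1-cycles).

4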